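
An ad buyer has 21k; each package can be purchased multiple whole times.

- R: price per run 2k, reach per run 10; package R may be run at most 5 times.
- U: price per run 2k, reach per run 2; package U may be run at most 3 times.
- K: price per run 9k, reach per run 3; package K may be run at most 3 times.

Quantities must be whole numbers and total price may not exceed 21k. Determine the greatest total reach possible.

R has the best ratio (10/2); taking only R gives at most 5×10 = 50 (stopped by the supply cap of 5).
Mixing does better — 5×R and 3×U: price 16 ≤ 21, reach 5·10 + 3·2 = 56.

56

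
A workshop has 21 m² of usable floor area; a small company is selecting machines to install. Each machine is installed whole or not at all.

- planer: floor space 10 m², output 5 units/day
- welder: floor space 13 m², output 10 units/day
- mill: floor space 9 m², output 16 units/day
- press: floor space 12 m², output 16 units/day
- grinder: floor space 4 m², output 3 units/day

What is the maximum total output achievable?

mill + press: floor space 9 + 12 = 21 ≤ 21, output 16 + 16 = 32.
planer + mill: floor space 10 + 9 = 19 ≤ 21, output 5 + 16 = 21.
mill + grinder: floor space 9 + 4 = 13 ≤ 21, output 16 + 3 = 19.
Best is mill and press with total output 32.

32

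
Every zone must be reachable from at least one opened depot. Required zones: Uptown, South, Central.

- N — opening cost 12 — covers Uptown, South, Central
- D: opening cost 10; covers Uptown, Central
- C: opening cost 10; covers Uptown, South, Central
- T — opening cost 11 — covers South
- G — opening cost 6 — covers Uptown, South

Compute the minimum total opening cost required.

The greedy cost-per-new-zone heuristic would pick G and D for 16, but a cheaper cover exists.
C alone covers Uptown, South, Central — every zone.
Total opening cost: 10.
No cover costs less than 10.

10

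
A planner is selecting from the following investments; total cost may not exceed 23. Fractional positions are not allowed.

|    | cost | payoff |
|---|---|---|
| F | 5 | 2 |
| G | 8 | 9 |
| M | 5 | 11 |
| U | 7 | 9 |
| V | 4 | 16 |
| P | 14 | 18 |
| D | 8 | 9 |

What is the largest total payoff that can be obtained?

This is a 0-1 knapsack instance.
M + V + P: cost 5 + 4 + 14 = 23 ≤ 23, payoff 11 + 16 + 18 = 45.
F + M + U + V: cost 5 + 5 + 7 + 4 = 21 ≤ 23, payoff 2 + 11 + 9 + 16 = 38.
Best is M, V, and P with total payoff 45.

45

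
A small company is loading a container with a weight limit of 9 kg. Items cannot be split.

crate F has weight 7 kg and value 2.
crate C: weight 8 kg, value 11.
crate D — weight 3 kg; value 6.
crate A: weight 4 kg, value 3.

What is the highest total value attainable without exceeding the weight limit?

11

Take crate C: weight 8 ≤ 9, value 11.
No other feasible combination does better.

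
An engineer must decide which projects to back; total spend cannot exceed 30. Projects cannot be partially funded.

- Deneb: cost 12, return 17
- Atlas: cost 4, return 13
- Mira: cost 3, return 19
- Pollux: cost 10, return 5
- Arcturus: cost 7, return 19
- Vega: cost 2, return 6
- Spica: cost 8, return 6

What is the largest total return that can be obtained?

74

This is an integer program with binary decision variables.
Take Deneb, Atlas, Mira, Arcturus, and Vega: cost 12 + 4 + 3 + 7 + 2 = 28 ≤ 30, return 17 + 13 + 19 + 19 + 6 = 74.
No other feasible combination does better.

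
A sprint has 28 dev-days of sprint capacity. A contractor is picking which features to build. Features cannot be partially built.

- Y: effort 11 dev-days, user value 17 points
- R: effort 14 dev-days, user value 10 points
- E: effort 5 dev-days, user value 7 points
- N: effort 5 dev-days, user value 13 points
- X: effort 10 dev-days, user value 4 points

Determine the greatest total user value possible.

37

Y + N: effort 11 + 5 = 16 ≤ 28, user value 17 + 13 = 30.
Y + E + N: effort 11 + 5 + 5 = 21 ≤ 28, user value 17 + 7 + 13 = 37.
Y + N + X: effort 11 + 5 + 10 = 26 ≤ 28, user value 17 + 13 + 4 = 34.
Best is Y, E, and N with total user value 37.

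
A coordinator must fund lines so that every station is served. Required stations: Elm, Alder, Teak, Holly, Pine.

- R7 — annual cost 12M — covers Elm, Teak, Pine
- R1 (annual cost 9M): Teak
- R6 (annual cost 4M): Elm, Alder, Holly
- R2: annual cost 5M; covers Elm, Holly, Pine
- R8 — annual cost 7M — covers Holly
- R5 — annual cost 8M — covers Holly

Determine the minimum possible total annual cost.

16

Choose R7 and R6: together they cover Elm, Alder, Teak, Holly, Pine — every station.
Total annual cost: 12 + 4 = 16.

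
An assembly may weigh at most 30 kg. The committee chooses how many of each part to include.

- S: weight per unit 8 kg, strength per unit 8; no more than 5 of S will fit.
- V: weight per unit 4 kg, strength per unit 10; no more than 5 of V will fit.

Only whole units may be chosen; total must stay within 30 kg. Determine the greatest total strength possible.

Take 1×S and 5×V: weight 28 ≤ 30, strength 1·8 + 5·10 = 58.
V has the best ratio (10/4) and is taken to its limit of 5; remaining capacity is filled optimally with the others.

58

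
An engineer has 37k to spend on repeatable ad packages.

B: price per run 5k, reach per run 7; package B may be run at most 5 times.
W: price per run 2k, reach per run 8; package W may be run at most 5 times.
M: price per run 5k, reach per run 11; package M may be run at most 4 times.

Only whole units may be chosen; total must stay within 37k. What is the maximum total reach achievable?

This is a bounded integer knapsack.
Take 1×B, 5×W, and 4×M: price 35 ≤ 37, reach 1·7 + 5·8 + 4·11 = 91.
W has the best ratio (8/2) and is taken to its limit of 5; remaining capacity is filled optimally with the others.

91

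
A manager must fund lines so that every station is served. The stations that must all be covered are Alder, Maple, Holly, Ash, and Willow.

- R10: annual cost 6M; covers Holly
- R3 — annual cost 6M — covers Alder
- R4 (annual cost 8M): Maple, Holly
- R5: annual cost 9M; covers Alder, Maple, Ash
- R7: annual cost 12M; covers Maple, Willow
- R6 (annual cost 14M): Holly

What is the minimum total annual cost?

27

Choose R10, R5, and R7: together they cover Alder, Maple, Holly, Ash, Willow — every station.
Total annual cost: 6 + 9 + 12 = 27.
No cover costs less than 27.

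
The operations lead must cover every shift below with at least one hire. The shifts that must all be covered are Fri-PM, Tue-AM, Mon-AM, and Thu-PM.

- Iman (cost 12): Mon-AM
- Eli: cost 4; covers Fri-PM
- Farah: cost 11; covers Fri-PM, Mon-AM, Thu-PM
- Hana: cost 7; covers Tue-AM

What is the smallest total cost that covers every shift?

18

Choose Farah and Hana: together they cover Fri-PM, Tue-AM, Mon-AM, Thu-PM — every shift.
Total cost: 11 + 7 = 18.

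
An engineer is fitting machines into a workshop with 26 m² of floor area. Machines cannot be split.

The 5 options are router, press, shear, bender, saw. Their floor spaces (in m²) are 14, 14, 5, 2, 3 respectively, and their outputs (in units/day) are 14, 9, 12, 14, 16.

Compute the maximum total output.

Allowing fractional choices, the relaxed optimum would be about 57.3, but machines are indivisible.
press + shear + bender + saw: floor space 14 + 5 + 2 + 3 = 24 ≤ 26, output 9 + 12 + 14 + 16 = 51.
router + bender + saw: floor space 14 + 2 + 3 = 19 ≤ 26, output 14 + 14 + 16 = 44.
router + shear + bender + saw: floor space 14 + 5 + 2 + 3 = 24 ≤ 26, output 14 + 12 + 14 + 16 = 56.
Best is router, shear, bender, and saw with total output 56.

56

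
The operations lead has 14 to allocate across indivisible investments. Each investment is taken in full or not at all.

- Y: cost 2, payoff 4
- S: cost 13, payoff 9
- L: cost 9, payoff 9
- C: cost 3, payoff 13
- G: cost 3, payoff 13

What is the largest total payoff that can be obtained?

30

Y + C + G: cost 2 + 3 + 3 = 8 ≤ 14, payoff 4 + 13 + 13 = 30.
Y + L + C: cost 2 + 9 + 3 = 14 ≤ 14, payoff 4 + 9 + 13 = 26.
C + G: cost 3 + 3 = 6 ≤ 14, payoff 13 + 13 = 26.
Best is Y, C, and G with total payoff 30.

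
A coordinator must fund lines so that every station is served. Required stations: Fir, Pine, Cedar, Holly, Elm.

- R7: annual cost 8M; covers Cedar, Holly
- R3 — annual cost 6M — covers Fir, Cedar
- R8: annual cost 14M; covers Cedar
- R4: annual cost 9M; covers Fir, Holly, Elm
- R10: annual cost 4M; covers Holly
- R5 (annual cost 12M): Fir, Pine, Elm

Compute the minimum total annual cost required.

20

Choose R7 and R5: together they cover Fir, Pine, Cedar, Holly, Elm — every station.
Total annual cost: 8 + 12 = 20.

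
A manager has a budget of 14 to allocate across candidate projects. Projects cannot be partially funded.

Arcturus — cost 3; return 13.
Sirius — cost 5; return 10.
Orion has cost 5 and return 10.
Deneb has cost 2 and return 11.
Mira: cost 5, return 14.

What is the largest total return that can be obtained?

This is a 0-1 knapsack instance.
Allowing fractional choices, the relaxed optimum would be about 46.0, but projects are indivisible.
Arcturus + Sirius + Mira: cost 3 + 5 + 5 = 13 ≤ 14, return 13 + 10 + 14 = 37.
Arcturus + Deneb + Mira: cost 3 + 2 + 5 = 10 ≤ 14, return 13 + 11 + 14 = 38.
Arcturus + Orion + Mira: cost 3 + 5 + 5 = 13 ≤ 14, return 13 + 10 + 14 = 37.
Best is Arcturus, Deneb, and Mira with total return 38.

38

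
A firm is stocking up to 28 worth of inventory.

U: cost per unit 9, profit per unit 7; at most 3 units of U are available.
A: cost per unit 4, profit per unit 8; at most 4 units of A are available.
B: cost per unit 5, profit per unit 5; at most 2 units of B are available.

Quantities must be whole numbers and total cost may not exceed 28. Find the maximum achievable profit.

Take 4×A and 2×B: cost 26 ≤ 28, profit 4·8 + 2·5 = 42.
A has the best ratio (8/4) and is taken to its limit of 4; remaining capacity is filled optimally with the others.

42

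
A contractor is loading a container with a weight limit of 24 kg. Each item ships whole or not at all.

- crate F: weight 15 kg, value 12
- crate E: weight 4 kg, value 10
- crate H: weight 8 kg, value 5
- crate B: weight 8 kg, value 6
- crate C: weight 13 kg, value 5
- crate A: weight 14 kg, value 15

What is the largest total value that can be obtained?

25

This is an integer program with binary decision variables.
crate F + crate E: weight 15 + 4 = 19 ≤ 24, value 12 + 10 = 22.
crate E + crate A: weight 4 + 14 = 18 ≤ 24, value 10 + 15 = 25.
crate E + crate H + crate B: weight 4 + 8 + 8 = 20 ≤ 24, value 10 + 5 + 6 = 21.
Best is crate E and crate A with total value 25.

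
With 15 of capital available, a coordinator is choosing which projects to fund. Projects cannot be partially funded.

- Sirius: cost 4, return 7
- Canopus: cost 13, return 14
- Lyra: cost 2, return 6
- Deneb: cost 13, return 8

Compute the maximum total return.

Treat it as a binary knapsack problem.
Canopus: cost 13 ≤ 15, return 14.
Canopus + Lyra: cost 13 + 2 = 15 ≤ 15, return 14 + 6 = 20.
Best is Canopus and Lyra with total return 20.

20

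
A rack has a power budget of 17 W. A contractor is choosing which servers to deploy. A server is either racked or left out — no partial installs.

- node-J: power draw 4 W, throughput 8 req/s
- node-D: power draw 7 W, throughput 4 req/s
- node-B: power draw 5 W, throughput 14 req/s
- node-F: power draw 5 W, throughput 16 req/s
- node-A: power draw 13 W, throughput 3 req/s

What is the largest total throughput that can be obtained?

This is an integer program with binary decision variables.
Allowing fractional choices, the relaxed optimum would be about 39.7, but servers are indivisible.
node-J + node-B + node-F: power draw 4 + 5 + 5 = 14 ≤ 17, throughput 8 + 14 + 16 = 38.
node-B + node-F: power draw 5 + 5 = 10 ≤ 17, throughput 14 + 16 = 30.
node-D + node-B + node-F: power draw 7 + 5 + 5 = 17 ≤ 17, throughput 4 + 14 + 16 = 34.
Best is node-J, node-B, and node-F with total throughput 38.

38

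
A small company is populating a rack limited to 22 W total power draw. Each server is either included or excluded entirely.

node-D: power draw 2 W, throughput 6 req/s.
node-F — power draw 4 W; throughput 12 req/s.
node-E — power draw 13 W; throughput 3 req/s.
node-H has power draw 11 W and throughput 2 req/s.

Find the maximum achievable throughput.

21

Treat it as a binary knapsack problem.
Allowing fractional choices, the relaxed optimum would be about 21.5, but servers are indivisible.
node-D + node-F + node-E: power draw 2 + 4 + 13 = 19 ≤ 22, throughput 6 + 12 + 3 = 21.
node-D + node-F + node-H: power draw 2 + 4 + 11 = 17 ≤ 22, throughput 6 + 12 + 2 = 20.
Best is node-D, node-F, and node-E with total throughput 21.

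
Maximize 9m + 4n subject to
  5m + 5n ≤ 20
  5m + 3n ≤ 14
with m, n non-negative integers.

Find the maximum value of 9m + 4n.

22

(m,n)=(2,1): 5·2+5·1=15≤20, 5·2+3·1=13≤14, objective 22.
(m,n)=(2,0): 5·2+5·0=10≤20, 5·2+3·0=10≤14, objective 18.
(m,n)=(1,2): 5·1+5·2=15≤20, 5·1+3·2=11≤14, objective 17.
(m,n)=(1,1): 5·1+5·1=10≤20, 5·1+3·1=8≤14, objective 13.
The best lattice point is (2,1), giving 22.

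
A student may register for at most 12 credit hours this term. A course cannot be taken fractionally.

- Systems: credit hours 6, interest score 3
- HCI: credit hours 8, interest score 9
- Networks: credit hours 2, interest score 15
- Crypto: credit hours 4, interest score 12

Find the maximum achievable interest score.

Allowing fractional choices, the relaxed optimum would be about 33.8, but courses are indivisible.
Networks + Crypto: credit hours 2 + 4 = 6 ≤ 12, interest score 15 + 12 = 27.
Systems + Networks + Crypto: credit hours 6 + 2 + 4 = 12 ≤ 12, interest score 3 + 15 + 12 = 30.
Best is Systems, Networks, and Crypto with total interest score 30.

30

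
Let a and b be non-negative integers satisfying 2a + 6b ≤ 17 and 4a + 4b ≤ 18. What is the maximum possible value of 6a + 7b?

(a,b)=(2,2): 2·2+6·2=16≤17, 4·2+4·2=16≤18, objective 26.
(a,b)=(3,1): 2·3+6·1=12≤17, 4·3+4·1=16≤18, objective 25.
(a,b)=(1,2): 2·1+6·2=14≤17, 4·1+4·2=12≤18, objective 20.
Maximum is 26 at (a,b)=(2,2).

26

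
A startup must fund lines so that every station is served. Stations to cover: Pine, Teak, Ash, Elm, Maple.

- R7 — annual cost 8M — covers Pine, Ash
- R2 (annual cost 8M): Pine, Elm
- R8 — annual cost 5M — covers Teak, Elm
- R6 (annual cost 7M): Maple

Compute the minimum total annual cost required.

Choose R7, R8, and R6: together they cover Pine, Teak, Ash, Elm, Maple — every station.
Total annual cost: 8 + 5 + 7 = 20.
No cover costs less than 20.

20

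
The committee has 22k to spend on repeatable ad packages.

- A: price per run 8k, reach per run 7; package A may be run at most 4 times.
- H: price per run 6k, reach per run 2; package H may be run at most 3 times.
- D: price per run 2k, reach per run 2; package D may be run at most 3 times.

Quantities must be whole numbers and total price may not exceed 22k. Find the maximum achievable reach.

D has the best ratio (2/2); taking only D gives at most 3×2 = 6 (stopped by the supply cap of 3).
Mixing does better — 2×A and 3×D: price 22 ≤ 22, reach 2·7 + 3·2 = 20.

20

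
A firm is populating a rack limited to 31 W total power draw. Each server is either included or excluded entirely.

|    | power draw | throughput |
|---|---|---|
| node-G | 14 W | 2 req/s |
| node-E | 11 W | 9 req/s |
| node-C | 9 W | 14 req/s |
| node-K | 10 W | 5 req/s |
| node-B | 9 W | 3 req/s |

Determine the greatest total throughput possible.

28

Allowing fractional choices, the relaxed optimum would be about 28.3, but servers are indivisible.
node-E + node-C + node-B: power draw 11 + 9 + 9 = 29 ≤ 31, throughput 9 + 14 + 3 = 26.
node-E + node-C + node-K: power draw 11 + 9 + 10 = 30 ≤ 31, throughput 9 + 14 + 5 = 28.
Best is node-E, node-C, and node-K with total throughput 28.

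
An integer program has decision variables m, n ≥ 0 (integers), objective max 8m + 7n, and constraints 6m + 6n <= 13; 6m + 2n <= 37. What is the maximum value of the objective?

16

(m,n)=(2,0) is feasible, giving 16.
(m,n)=(1,1) is feasible, giving 15.
(m,n)=(1,0) is feasible, giving 8.
No feasible integer point exceeds 16.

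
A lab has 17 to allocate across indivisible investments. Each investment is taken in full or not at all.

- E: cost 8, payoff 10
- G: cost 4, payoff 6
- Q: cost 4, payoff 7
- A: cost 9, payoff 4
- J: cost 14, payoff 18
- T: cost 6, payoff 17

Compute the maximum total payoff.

Allowing fractional choices, the relaxed optimum would be about 33.9, but investments are indivisible.
G + Q + T: cost 4 + 4 + 6 = 14 ≤ 17, payoff 6 + 7 + 17 = 30.
E + T: cost 8 + 6 = 14 ≤ 17, payoff 10 + 17 = 27.
Best is G, Q, and T with total payoff 30.

30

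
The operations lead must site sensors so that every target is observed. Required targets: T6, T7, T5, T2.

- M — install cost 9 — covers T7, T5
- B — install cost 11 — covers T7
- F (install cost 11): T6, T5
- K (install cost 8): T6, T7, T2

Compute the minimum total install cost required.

17

Choose M and K: together they cover T6, T7, T5, T2 — every target.
Total install cost: 9 + 8 = 17.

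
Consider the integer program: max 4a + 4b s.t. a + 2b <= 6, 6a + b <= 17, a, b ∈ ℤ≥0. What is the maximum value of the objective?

16

The continuous relaxation peaks at (2.55, 1.73) with value 17.09; rounding to a feasible lattice point costs some objective.
(a,b)=(2,2): 1·2+2·2=6≤6, 6·2+1·2=14≤17, objective 16.
(a,b)=(1,2): 1·1+2·2=5≤6, 6·1+1·2=8≤17, objective 12.
(a,b)=(2,1): 1·2+2·1=4≤6, 6·2+1·1=13≤17, objective 12.
Maximum is 16 at (a,b)=(2,2).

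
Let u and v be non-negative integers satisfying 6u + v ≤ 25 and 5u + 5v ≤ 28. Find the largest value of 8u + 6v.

38

The continuous relaxation peaks at (3.88, 1.72) with value 41.36; rounding to a feasible lattice point costs some objective.
(u,v)=(4,1): 6·4+1·1=25≤25, 5·4+5·1=25≤28, objective 38.
(u,v)=(3,2): 6·3+1·2=20≤25, 5·3+5·2=25≤28, objective 36.
The best lattice point is (4,1), giving 38.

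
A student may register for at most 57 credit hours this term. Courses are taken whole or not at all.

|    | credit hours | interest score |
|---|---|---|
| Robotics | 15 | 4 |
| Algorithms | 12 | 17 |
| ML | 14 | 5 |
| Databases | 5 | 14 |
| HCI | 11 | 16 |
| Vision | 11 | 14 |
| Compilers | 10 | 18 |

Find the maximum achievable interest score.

79

Take Algorithms, Databases, HCI, Vision, and Compilers: credit hours 12 + 5 + 11 + 11 + 10 = 49 ≤ 57, interest score 17 + 14 + 16 + 14 + 18 = 79.
No other feasible combination does better.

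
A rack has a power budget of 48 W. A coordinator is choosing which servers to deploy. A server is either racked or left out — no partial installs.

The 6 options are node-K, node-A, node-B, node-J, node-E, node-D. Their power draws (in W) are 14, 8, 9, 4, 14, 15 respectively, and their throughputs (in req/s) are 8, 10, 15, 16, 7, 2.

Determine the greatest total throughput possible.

49

node-K + node-A + node-B + node-J: power draw 14 + 8 + 9 + 4 = 35 ≤ 48, throughput 8 + 10 + 15 + 16 = 49.
node-A + node-B + node-J + node-E: power draw 8 + 9 + 4 + 14 = 35 ≤ 48, throughput 10 + 15 + 16 + 7 = 48.
Best is node-K, node-A, node-B, and node-J with total throughput 49.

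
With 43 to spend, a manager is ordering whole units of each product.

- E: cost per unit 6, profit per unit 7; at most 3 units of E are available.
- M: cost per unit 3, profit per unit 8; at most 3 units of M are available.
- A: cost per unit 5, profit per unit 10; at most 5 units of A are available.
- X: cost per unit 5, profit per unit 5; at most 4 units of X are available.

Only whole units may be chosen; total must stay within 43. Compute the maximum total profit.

This is a bounded integer knapsack.
M has the best ratio (8/3); taking only M gives at most 3×8 = 24 (stopped by the supply cap of 3).
Mixing does better — 1×E, 3×M, and 5×A: cost 40 ≤ 43, profit 1·7 + 3·8 + 5·10 = 81.

81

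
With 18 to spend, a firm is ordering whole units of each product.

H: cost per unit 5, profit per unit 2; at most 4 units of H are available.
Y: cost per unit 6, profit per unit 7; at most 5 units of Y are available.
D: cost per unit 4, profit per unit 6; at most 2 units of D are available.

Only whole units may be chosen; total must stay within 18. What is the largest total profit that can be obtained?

21

D has the best ratio (6/4); taking only D gives at most 2×6 = 12 (stopped by the supply cap of 2).
Mixing does better — 3×Y: cost 18 ≤ 18, profit 3·7 = 21.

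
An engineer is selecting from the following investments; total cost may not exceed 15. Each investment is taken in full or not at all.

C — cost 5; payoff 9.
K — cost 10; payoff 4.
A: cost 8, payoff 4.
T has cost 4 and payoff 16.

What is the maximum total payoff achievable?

Take C and T: cost 5 + 4 = 9 ≤ 15, payoff 9 + 16 = 25.
No other feasible combination does better.

25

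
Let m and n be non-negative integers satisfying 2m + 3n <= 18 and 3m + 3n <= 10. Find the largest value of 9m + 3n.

The continuous relaxation peaks at (3.33, 0) with value 30.00; rounding to a feasible lattice point costs some objective.
(m,n)=(3,0): 2·3+3·0=6≤18, 3·3+3·0=9≤10, objective 27.
(m,n)=(2,1): 2·2+3·1=7≤18, 3·2+3·1=9≤10, objective 21.
(m,n)=(2,0): 2·2+3·0=4≤18, 3·2+3·0=6≤10, objective 18.
Maximum is 27 at (m,n)=(3,0).

27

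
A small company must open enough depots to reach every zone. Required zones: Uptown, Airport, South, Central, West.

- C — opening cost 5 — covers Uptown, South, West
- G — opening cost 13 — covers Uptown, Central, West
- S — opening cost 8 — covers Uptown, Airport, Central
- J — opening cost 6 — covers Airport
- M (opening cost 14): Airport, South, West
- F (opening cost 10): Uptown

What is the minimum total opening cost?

13

Choose C and S: together they cover Uptown, Airport, South, Central, West — every zone.
Total opening cost: 5 + 8 = 13.
No cover costs less than 13.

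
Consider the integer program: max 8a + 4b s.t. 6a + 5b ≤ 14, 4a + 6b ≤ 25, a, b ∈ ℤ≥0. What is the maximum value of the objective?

16

The continuous relaxation peaks at (2.33, 0) with value 18.67; rounding to a feasible lattice point costs some objective.
(a,b)=(2,0) is feasible, giving 16.
(a,b)=(1,1) is feasible, giving 12.
(a,b)=(1,0) is feasible, giving 8.
The best lattice point is (2,0), giving 16.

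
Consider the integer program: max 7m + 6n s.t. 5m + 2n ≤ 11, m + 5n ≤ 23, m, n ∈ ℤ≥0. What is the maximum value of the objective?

(m,n)=(1,3): 5·1+2·3=11≤11, 1·1+5·3=16≤23, objective 25.
(m,n)=(0,4): 5·0+2·4=8≤11, 1·0+5·4=20≤23, objective 24.
(m,n)=(1,2): 5·1+2·2=9≤11, 1·1+5·2=11≤23, objective 19.
Maximum is 25 at (m,n)=(1,3).

25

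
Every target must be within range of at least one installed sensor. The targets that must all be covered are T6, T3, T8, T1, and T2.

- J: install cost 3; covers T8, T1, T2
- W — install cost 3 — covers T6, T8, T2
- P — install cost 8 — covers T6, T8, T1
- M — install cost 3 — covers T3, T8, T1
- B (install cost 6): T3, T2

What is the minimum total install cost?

Choose W and M: together they cover T6, T3, T8, T1, T2 — every target.
Total install cost: 3 + 3 = 6.

6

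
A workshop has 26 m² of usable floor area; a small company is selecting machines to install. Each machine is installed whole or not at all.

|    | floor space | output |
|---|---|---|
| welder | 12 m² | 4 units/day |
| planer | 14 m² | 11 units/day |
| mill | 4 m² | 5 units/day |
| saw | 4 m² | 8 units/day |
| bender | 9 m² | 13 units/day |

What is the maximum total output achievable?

Treat it as a binary knapsack problem.
welder + saw + bender: floor space 12 + 4 + 9 = 25 ≤ 26, output 4 + 8 + 13 = 25.
mill + saw + bender: floor space 4 + 4 + 9 = 17 ≤ 26, output 5 + 8 + 13 = 26.
planer + mill + saw: floor space 14 + 4 + 4 = 22 ≤ 26, output 11 + 5 + 8 = 24.
Best is mill, saw, and bender with total output 26.

26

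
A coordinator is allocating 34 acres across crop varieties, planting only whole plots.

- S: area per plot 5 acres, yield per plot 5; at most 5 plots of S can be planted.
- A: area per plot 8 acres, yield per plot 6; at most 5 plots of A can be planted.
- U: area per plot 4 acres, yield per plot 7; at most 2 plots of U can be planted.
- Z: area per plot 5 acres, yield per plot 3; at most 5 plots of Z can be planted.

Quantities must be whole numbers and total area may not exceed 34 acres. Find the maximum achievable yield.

39

U has the best ratio (7/4); taking only U gives at most 2×7 = 14 (stopped by the supply cap of 2).
Mixing does better — 5×S and 2×U: area 33 ≤ 34, yield 5·5 + 2·7 = 39.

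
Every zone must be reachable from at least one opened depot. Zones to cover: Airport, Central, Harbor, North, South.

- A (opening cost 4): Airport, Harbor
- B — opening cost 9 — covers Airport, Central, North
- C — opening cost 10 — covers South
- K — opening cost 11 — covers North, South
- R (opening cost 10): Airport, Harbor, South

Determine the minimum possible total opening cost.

The greedy cost-per-new-zone heuristic would pick A, B, and C for 23, but a cheaper cover exists.
Choose B and R: together they cover Airport, Central, Harbor, North, South — every zone.
Total opening cost: 9 + 10 = 19.
No cover costs less than 19.

19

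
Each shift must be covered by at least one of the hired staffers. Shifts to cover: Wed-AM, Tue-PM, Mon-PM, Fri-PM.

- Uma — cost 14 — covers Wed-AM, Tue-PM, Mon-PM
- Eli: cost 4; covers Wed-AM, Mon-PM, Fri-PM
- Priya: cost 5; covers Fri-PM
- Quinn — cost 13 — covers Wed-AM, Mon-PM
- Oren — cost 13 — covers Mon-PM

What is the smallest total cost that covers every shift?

18

This is an integer covering problem.
Choose Uma and Eli: together they cover Wed-AM, Tue-PM, Mon-PM, Fri-PM — every shift.
Total cost: 14 + 4 = 18.
No cover costs less than 18.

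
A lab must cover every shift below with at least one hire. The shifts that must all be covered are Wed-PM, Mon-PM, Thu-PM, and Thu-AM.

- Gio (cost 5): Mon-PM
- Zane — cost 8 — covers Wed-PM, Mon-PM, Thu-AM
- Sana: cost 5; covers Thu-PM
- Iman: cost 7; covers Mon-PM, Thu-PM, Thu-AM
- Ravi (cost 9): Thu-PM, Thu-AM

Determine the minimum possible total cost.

The greedy cost-per-new-shift heuristic would pick Iman and Zane for 15, but a cheaper cover exists.
Choose Zane and Sana: together they cover Wed-PM, Mon-PM, Thu-PM, Thu-AM — every shift.
Total cost: 8 + 5 = 13.
No cover costs less than 13.

13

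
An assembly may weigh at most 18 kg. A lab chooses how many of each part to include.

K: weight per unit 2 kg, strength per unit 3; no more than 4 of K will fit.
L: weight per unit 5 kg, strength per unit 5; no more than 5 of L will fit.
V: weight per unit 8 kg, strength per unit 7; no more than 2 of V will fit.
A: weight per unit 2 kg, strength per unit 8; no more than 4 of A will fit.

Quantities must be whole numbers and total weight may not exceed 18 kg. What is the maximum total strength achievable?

Take 4×K and 4×A: weight 16 ≤ 18, strength 4·3 + 4·8 = 44.
A has the best ratio (8/2) and is taken to its limit of 4; remaining capacity is filled optimally with the others.

44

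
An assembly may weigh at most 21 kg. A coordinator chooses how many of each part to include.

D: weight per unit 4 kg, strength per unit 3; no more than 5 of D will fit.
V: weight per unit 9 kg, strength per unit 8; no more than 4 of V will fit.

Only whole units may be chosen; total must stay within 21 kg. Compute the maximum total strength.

17

2×V: weight 18 ≤ 21, strength 2·8 = 16.
3×D and 1×V: weight 21 ≤ 21, strength 3·3 + 1·8 = 17.
Best is 17.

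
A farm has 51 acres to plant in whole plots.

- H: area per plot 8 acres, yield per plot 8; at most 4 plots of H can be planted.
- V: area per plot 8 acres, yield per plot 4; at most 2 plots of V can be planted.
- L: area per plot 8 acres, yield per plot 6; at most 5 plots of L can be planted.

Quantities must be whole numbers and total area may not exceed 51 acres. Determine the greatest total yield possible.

44

H has the best ratio (8/8); taking only H gives at most 4×8 = 32 (stopped by the supply cap of 4).
Mixing does better — 4×H and 2×L: area 48 ≤ 51, yield 4·8 + 2·6 = 44.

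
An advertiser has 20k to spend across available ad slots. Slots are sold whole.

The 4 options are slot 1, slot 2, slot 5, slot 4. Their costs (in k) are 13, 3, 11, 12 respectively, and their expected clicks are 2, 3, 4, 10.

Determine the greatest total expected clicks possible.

13

Take slot 2 and slot 4: cost 3 + 12 = 15 ≤ 20, expected clicks 3 + 10 = 13.
No other feasible combination does better.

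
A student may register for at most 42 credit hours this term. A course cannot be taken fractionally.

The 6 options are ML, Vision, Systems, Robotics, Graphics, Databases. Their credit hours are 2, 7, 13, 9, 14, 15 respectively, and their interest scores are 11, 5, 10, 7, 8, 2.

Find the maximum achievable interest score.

36

Allowing fractional choices, the relaxed optimum would be about 39.3, but courses are indivisible.
ML + Systems + Robotics + Graphics: credit hours 2 + 13 + 9 + 14 = 38 ≤ 42, interest score 11 + 10 + 7 + 8 = 36.
ML + Vision + Systems + Robotics: credit hours 2 + 7 + 13 + 9 = 31 ≤ 42, interest score 11 + 5 + 10 + 7 = 33.
ML + Vision + Systems + Graphics: credit hours 2 + 7 + 13 + 14 = 36 ≤ 42, interest score 11 + 5 + 10 + 8 = 34.
Best is ML, Systems, Robotics, and Graphics with total interest score 36.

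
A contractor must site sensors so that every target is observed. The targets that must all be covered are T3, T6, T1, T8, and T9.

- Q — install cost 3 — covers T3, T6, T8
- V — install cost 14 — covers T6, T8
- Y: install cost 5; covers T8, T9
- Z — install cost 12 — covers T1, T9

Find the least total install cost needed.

The greedy cost-per-new-target heuristic would pick Q, Y, and Z for 20, but a cheaper cover exists.
Choose Q and Z: together they cover T3, T6, T1, T8, T9 — every target.
Total install cost: 3 + 12 = 15.
No cover costs less than 15.

15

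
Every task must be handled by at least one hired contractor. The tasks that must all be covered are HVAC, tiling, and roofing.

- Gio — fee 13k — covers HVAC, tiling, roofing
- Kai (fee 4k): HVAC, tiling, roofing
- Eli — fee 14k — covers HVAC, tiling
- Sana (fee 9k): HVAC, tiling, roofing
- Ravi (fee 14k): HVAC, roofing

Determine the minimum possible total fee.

4

Kai alone covers HVAC, tiling, roofing — every task.
Total fee: 4.
No cover costs less than 4.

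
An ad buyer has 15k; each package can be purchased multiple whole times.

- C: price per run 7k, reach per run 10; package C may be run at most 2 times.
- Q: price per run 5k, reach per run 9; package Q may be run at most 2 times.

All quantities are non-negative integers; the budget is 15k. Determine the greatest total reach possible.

Q has the best ratio (9/5); taking only Q gives at most 2×9 = 18 (stopped by the supply cap of 2).
Mixing does better — 2×C: price 14 ≤ 15, reach 2·10 = 20.

20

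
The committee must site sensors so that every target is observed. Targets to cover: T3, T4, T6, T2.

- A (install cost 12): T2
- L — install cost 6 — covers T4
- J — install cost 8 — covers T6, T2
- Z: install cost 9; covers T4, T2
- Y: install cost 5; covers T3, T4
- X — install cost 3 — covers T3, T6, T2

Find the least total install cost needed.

Choose Y and X: together they cover T3, T4, T6, T2 — every target.
Total install cost: 5 + 3 = 8.
No cover costs less than 8.

8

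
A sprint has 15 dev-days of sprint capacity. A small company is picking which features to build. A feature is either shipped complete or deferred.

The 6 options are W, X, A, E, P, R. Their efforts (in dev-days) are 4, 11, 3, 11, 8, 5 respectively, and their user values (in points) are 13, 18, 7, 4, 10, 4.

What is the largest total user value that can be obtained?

31

This is an integer program with binary decision variables.
Take W and X: effort 4 + 11 = 15 ≤ 15, user value 13 + 18 = 31.
No other feasible combination does better.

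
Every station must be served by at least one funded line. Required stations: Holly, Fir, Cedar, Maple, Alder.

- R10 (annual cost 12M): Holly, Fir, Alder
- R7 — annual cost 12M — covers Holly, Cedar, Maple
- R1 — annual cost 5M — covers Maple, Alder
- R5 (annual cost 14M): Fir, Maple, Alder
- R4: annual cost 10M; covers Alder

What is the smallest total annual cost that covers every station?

24

The greedy cost-per-new-station heuristic would pick R1, R10, and R7 for 29, but a cheaper cover exists.
Choose R10 and R7: together they cover Holly, Fir, Cedar, Maple, Alder — every station.
Total annual cost: 12 + 12 = 24.
No cover costs less than 24.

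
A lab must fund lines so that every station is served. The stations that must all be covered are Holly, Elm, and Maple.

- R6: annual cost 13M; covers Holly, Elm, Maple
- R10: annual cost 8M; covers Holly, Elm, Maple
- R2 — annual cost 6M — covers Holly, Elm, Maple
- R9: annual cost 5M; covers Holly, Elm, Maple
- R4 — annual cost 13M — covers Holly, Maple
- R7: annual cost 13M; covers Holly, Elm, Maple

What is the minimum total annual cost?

R9 alone covers Holly, Elm, Maple — every station.
Total annual cost: 5.
No cover costs less than 5.

5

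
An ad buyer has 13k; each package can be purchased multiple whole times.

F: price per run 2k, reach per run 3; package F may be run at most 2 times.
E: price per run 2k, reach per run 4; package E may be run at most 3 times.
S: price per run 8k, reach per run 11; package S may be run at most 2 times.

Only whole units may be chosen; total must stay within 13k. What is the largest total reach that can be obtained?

2×E and 1×S: price 12 ≤ 13, reach 2·4 + 1·11 = 19.
1×F, 1×E, and 1×S: price 12 ≤ 13, reach 1·3 + 1·4 + 1·11 = 18.
Best is 19.

19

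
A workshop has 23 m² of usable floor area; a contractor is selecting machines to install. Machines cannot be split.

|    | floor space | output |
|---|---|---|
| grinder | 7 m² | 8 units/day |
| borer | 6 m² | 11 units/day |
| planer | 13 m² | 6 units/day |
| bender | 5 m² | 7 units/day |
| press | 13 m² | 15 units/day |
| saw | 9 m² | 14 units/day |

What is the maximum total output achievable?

Allowing fractional choices, the relaxed optimum would be about 35.5, but machines are indivisible.
grinder + bender + saw: floor space 7 + 5 + 9 = 21 ≤ 23, output 8 + 7 + 14 = 29.
borer + bender + saw: floor space 6 + 5 + 9 = 20 ≤ 23, output 11 + 7 + 14 = 32.
grinder + borer + saw: floor space 7 + 6 + 9 = 22 ≤ 23, output 8 + 11 + 14 = 33.
Best is grinder, borer, and saw with total output 33.

33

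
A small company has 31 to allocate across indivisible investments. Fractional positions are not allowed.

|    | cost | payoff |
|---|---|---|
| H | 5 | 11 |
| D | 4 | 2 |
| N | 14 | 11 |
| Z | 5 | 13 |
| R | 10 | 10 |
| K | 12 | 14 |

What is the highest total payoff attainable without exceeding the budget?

40

Allowing fractional choices, the relaxed optimum would be about 47.0, but investments are indivisible.
H + D + Z + K: cost 5 + 4 + 5 + 12 = 26 ≤ 31, payoff 11 + 2 + 13 + 14 = 40.
H + Z + K: cost 5 + 5 + 12 = 22 ≤ 31, payoff 11 + 13 + 14 = 38.
D + Z + R + K: cost 4 + 5 + 10 + 12 = 31 ≤ 31, payoff 2 + 13 + 10 + 14 = 39.
Best is H, D, Z, and K with total payoff 40.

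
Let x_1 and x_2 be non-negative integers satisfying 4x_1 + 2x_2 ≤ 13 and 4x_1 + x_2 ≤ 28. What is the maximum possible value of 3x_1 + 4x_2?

24

The continuous relaxation peaks at (0, 6.5) with value 26.00; rounding to a feasible lattice point costs some objective.
(x_1,x_2)=(0,6): 4·0+2·6=12≤13, 4·0+1·6=6≤28, objective 24.
(x_1,x_2)=(0,5): 4·0+2·5=10≤13, 4·0+1·5=5≤28, objective 20.
The best lattice point is (0,6), giving 24.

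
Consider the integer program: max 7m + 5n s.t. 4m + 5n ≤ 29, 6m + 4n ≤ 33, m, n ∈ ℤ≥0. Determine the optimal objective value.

Relaxing integrality, the LP optimum is 39.50 at (m,n) = (3.5, 3), which is not an integer point.
(m,n)=(4,2): 4·4+5·2=26≤29, 6·4+4·2=32≤33, objective 38.
(m,n)=(3,3): 4·3+5·3=27≤29, 6·3+4·3=30≤33, objective 36.
Maximum is 38 at (m,n)=(4,2).

38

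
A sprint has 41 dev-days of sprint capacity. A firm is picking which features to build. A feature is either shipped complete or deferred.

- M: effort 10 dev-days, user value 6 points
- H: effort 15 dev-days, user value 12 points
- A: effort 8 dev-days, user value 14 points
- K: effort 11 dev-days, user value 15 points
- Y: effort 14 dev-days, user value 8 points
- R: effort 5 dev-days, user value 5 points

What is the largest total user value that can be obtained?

A + K + Y + R: effort 8 + 11 + 14 + 5 = 38 ≤ 41, user value 14 + 15 + 8 + 5 = 42.
H + A + K: effort 15 + 8 + 11 = 34 ≤ 41, user value 12 + 14 + 15 = 41.
H + A + K + R: effort 15 + 8 + 11 + 5 = 39 ≤ 41, user value 12 + 14 + 15 + 5 = 46.
Best is H, A, K, and R with total user value 46.

46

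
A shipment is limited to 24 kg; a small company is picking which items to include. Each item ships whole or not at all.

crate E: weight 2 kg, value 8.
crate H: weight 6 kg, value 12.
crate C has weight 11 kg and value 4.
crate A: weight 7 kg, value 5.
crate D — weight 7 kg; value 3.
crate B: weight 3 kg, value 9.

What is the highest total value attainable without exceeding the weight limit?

34

This is an integer program with binary decision variables.
crate E + crate H + crate C + crate B: weight 2 + 6 + 11 + 3 = 22 ≤ 24, value 8 + 12 + 4 + 9 = 33.
crate E + crate H + crate A + crate B: weight 2 + 6 + 7 + 3 = 18 ≤ 24, value 8 + 12 + 5 + 9 = 34.
Best is crate E, crate H, crate A, and crate B with total value 34.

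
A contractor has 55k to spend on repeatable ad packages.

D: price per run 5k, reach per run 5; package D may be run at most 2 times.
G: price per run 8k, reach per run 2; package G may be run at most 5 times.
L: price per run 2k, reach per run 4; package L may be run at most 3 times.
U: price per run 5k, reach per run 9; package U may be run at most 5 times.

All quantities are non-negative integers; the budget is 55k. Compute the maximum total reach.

This is a bounded integer knapsack.
2×D, 3×L, and 5×U: price 41 ≤ 55, reach 2·5 + 3·4 + 5·9 = 67.
2×D, 1×G, 3×L, and 5×U: price 49 ≤ 55, reach 2·5 + 1·2 + 3·4 + 5·9 = 69.
Best is 69.

69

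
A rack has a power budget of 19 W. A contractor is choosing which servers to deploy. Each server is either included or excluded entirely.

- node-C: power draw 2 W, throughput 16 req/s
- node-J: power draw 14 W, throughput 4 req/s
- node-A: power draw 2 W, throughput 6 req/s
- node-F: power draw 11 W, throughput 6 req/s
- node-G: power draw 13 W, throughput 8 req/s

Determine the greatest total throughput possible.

30

Allowing fractional choices, the relaxed optimum would be about 31.1, but servers are indivisible.
node-C + node-A + node-G: power draw 2 + 2 + 13 = 17 ≤ 19, throughput 16 + 6 + 8 = 30.
node-C + node-A + node-F: power draw 2 + 2 + 11 = 15 ≤ 19, throughput 16 + 6 + 6 = 28.
node-C + node-J + node-A: power draw 2 + 14 + 2 = 18 ≤ 19, throughput 16 + 4 + 6 = 26.
Best is node-C, node-A, and node-G with total throughput 30.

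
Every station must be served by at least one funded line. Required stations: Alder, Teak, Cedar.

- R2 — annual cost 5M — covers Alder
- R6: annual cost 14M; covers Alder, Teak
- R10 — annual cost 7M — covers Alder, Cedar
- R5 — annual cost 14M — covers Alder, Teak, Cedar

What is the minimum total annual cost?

The greedy cost-per-new-station heuristic would pick R10 and R6 for 21, but a cheaper cover exists.
R5 alone covers Alder, Teak, Cedar — every station.
Total annual cost: 14.
No cover costs less than 14.

14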